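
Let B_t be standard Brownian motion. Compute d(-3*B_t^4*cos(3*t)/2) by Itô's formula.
d(-3*B_t^4*cos(3*t)/2) = (9*B_t^2*(B_t^2*sin(3*t) - 2*cos(3*t))/2) dt + (-6*B_t^3*cos(3*t)) dB_t

Itô's formula for f(t, x): d f(t, B_t) = (f_t + (1/2) f_xx) dt + f_x dB_t. Compute partials of f(t, x) = -3*x^4*cos(3*t)/2:
  f_t(t,x)  = 9*x^4*sin(3*t)/2
  f_x(t,x)  = -6*x^3*cos(3*t)
  f_xx(t,x) = -18*x^2*cos(3*t)
Assemble drift = f_t + (1/2) f_xx = 9*x^2*(x^2*sin(3*t) - 2*cos(3*t))/2 and diffusion = f_x = -6*x^3*cos(3*t). Substituting x = B_t:
  d(-3*B_t^4*cos(3*t)/2) = (9*B_t^2*(B_t^2*sin(3*t) - 2*cos(3*t))/2) dt + (-6*B_t^3*cos(3*t)) dB_t.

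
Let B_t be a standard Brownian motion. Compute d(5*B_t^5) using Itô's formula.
d(5*B_t^5) = (50*B_t^3) dt + (25*B_t^4) dB_t

Itô's formula for f(B_t) gives d f(B_t) = f'(B_t) dB_t + (1/2) f''(B_t) dt. Compute derivatives of f(x) = 5*x^5:
  f'(x)  = 25*x^4
  f''(x) = 100*x^3
Substitute x = B_t and multiply the f'' term by 1/2:
  drift     = (1/2) * (100*x^3) evaluated at B_t = 50*B_t^3
  diffusion = (25*x^4) evaluated at B_t = 25*B_t^4
Therefore d(5*B_t^5) = (50*B_t^3) dt + (25*B_t^4) dB_t.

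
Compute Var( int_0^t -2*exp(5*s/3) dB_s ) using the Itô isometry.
Var = 6*exp(10*t/3)/5 - 6/5

The Itô integral of a deterministic integrand f(s) has mean 0 because each increment f(s) * (B_{s+ds} - B_s) has mean 0. By the Itô isometry:
  Var( int_0^t f(s) dB_s ) = E[ (int_0^t f(s) dB_s)^2 ] = int_0^t f(s)^2 ds.
Here f(s) = -2*exp(5*s/3), so f(s)^2 = 4*exp(10*s/3). Integrate:
  int_0^t (4*exp(10*s/3)) ds = 6*exp(10*t/3)/5 - 6/5.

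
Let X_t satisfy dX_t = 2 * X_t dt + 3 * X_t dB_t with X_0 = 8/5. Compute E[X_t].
E[X_t] = 8*exp(2*t)/5

For GBM dX = mu X dt + sigma X dB with X_0 = x_0, apply Itô to Y = log X: dY = (mu - sigma^2/2) dt + sigma dB, so Y_t = log(x_0) + (mu - sigma^2/2) t + sigma B_t and hence X_t = x_0 * exp((mu - sigma^2/2) t + sigma B_t).
With mu = 2, sigma = 3, x_0 = 8/5, this gives:
  X_t = 8/5 * exp((-5/2) * t + (3) * B_t).
Since sigma*B_t ~ Normal(0, sigma^2 t), E[exp(sigma*B_t)] = exp(sigma^2 t / 2); so E[X_t] = x_0 * exp((mu - sigma^2/2) t) * exp(sigma^2 t / 2) = x_0 * exp(mu t) = 8*exp(2*t)/5.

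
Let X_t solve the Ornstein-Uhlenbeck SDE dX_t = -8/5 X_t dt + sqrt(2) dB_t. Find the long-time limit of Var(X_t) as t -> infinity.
lim Var(X_t) = 5/8

The OU SDE dX = -theta X dt + sigma dB admits the integrating factor exp(theta t): d(exp(theta t) X_t) = sigma exp(theta t) dB_t. Integrating from 0 to t gives X_t = x_0 * exp(-theta t) + sigma * int_0^t exp(-theta (t-s)) dB_s for any initial x_0. The Itô integral has variance (by the Itô isometry) sigma^2 * int_0^t exp(-2 theta (t - s)) ds = sigma^2 * (1 - exp(-2 theta t)) / (2 theta), independent of x_0.
With theta = 8/5, sigma = sqrt(2):
  Var(X_t) = (sqrt(2))^2 * (1 - exp(-2*8/5 t)) / (2 * 8/5) = 5/8 - 5*exp(-16*t/5)/8.
As t -> infinity, exp(-2*8/5 t) -> 0, so the stationary variance is sigma^2 / (2 theta) = 5/8.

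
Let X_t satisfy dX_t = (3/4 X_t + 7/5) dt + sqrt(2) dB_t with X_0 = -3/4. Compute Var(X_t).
Var(X_t) = 4*exp(3*t/2)/3 - 4/3

The variance V(t) = Var(X_t) satisfies V'(t) = 2 a V(t) + c^2 with V(0) = 0 (drift coefficient is linear in X, diffusion is constant). With a = 3/4, c = sqrt(2), the solution is
  V(t) = (c^2 / (2 a)) * (exp(2 a t) - 1)
       = (sqrt(2)^2 / (2*(3/4))) * (exp((3/2) t) - 1)
       = 4*exp(3*t/2)/3 - 4/3.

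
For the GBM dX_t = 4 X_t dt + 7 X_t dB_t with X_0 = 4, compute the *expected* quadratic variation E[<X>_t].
E[<X>_t] = 784*exp(57*t)/57 - 784/57

<X>_t = int_0^t (7 * X_s)^2 ds. Taking expectation inside the integral: E[<X>_t] = 7^2 * int_0^t E[X_s^2] ds. For GBM, E[X_s^2] = x_0^2 * exp((2 mu + sigma^2) s). Integrating:
  E[<X>_t] = 7^2 * 4^2 * (exp((2*4 + 7^2) t) - 1) / (2*4 + 7^2)
           = 7^2 * 4^2 * (exp(57 t) - 1) / 57 = 784*exp(57*t)/57 - 784/57.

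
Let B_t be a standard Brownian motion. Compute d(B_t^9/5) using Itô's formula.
d(B_t^9/5) = (36*B_t^7/5) dt + (9*B_t^8/5) dB_t

Itô's formula for f(B_t) gives d f(B_t) = f'(B_t) dB_t + (1/2) f''(B_t) dt. Compute derivatives of f(x) = x^9/5:
  f'(x)  = 9*x^8/5
  f''(x) = 72*x^7/5
Substitute x = B_t and multiply the f'' term by 1/2:
  drift     = (1/2) * (72*x^7/5) evaluated at B_t = 36*B_t^7/5
  diffusion = (9*x^8/5) evaluated at B_t = 9*B_t^8/5
Therefore d(B_t^9/5) = (36*B_t^7/5) dt + (9*B_t^8/5) dB_t.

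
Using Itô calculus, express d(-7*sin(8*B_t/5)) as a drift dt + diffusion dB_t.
d(-7*sin(8*B_t/5)) = (224*sin(8*B_t/5)/25) dt + (-56*cos(8*B_t/5)/5) dB_t

Itô's formula for f(B_t) gives d f(B_t) = f'(B_t) dB_t + (1/2) f''(B_t) dt. Compute derivatives of f(x) = -7*sin(8*x/5):
  f'(x)  = -56*cos(8*x/5)/5
  f''(x) = 448*sin(8*x/5)/25
Substitute x = B_t and multiply the f'' term by 1/2:
  drift     = (1/2) * (448*sin(8*x/5)/25) evaluated at B_t = 224*sin(8*B_t/5)/25
  diffusion = (-56*cos(8*x/5)/5) evaluated at B_t = -56*cos(8*B_t/5)/5
Therefore d(-7*sin(8*B_t/5)) = (224*sin(8*B_t/5)/25) dt + (-56*cos(8*B_t/5)/5) dB_t.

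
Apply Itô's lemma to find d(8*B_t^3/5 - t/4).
d(8*B_t^3/5 - t/4) = (24*B_t/5 - 1/4) dt + (24*B_t^2/5) dB_t

Itô's formula for f(t, x): d f(t, B_t) = (f_t + (1/2) f_xx) dt + f_x dB_t. Compute partials of f(t, x) = -t/4 + 8*x^3/5:
  f_t(t,x)  = -1/4
  f_x(t,x)  = 24*x^2/5
  f_xx(t,x) = 48*x/5
Assemble drift = f_t + (1/2) f_xx = 24*x/5 - 1/4 and diffusion = f_x = 24*x^2/5. Substituting x = B_t:
  d(8*B_t^3/5 - t/4) = (24*B_t/5 - 1/4) dt + (24*B_t^2/5) dB_t.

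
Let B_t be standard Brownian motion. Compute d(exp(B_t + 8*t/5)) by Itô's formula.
d(exp(B_t + 8*t/5)) = (21*exp(B_t + 8*t/5)/10) dt + (exp(B_t + 8*t/5)) dB_t

Itô's formula for f(t, x): d f(t, B_t) = (f_t + (1/2) f_xx) dt + f_x dB_t. Compute partials of f(t, x) = exp(8*t/5 + x):
  f_t(t,x)  = 8*exp(8*t/5 + x)/5
  f_x(t,x)  = exp(8*t/5 + x)
  f_xx(t,x) = exp(8*t/5 + x)
Assemble drift = f_t + (1/2) f_xx = 21*exp(8*t/5 + x)/10 and diffusion = f_x = exp(8*t/5 + x). Substituting x = B_t:
  d(exp(B_t + 8*t/5)) = (21*exp(B_t + 8*t/5)/10) dt + (exp(B_t + 8*t/5)) dB_t.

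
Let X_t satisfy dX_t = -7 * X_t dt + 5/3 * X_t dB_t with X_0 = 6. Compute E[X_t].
E[X_t] = 6*exp(-7*t)

For GBM dX = mu X dt + sigma X dB with X_0 = x_0, apply Itô to Y = log X: dY = (mu - sigma^2/2) dt + sigma dB, so Y_t = log(x_0) + (mu - sigma^2/2) t + sigma B_t and hence X_t = x_0 * exp((mu - sigma^2/2) t + sigma B_t).
With mu = -7, sigma = 5/3, x_0 = 6, this gives:
  X_t = 6 * exp((-151/18) * t + (5/3) * B_t).
Since sigma*B_t ~ Normal(0, sigma^2 t), E[exp(sigma*B_t)] = exp(sigma^2 t / 2); so E[X_t] = x_0 * exp((mu - sigma^2/2) t) * exp(sigma^2 t / 2) = x_0 * exp(mu t) = 6*exp(-7*t).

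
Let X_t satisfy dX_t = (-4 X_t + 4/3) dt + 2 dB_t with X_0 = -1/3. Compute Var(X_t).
Var(X_t) = 1/2 - exp(-8*t)/2

The variance V(t) = Var(X_t) satisfies V'(t) = 2 a V(t) + c^2 with V(0) = 0 (drift coefficient is linear in X, diffusion is constant). With a = -4, c = 2, the solution is
  V(t) = (c^2 / (2 a)) * (exp(2 a t) - 1)
       = (2^2 / (2*(-4))) * (exp((-8) t) - 1)
       = 1/2 - exp(-8*t)/2.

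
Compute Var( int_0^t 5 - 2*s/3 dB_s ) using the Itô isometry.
Var = t*(4*t^2 - 90*t + 675)/27

The Itô integral of a deterministic integrand f(s) has mean 0 because each increment f(s) * (B_{s+ds} - B_s) has mean 0. By the Itô isometry:
  Var( int_0^t f(s) dB_s ) = E[ (int_0^t f(s) dB_s)^2 ] = int_0^t f(s)^2 ds.
Here f(s) = 5 - 2*s/3, so f(s)^2 = (2*s - 15)^2/9. Integrate:
  int_0^t ((2*s - 15)^2/9) ds = t*(4*t^2 - 90*t + 675)/27.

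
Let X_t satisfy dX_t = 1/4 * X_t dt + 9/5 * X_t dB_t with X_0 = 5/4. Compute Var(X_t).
Var(X_t) = 25*(exp(81*t/25) - 1)*exp(t/2)/16

For GBM dX = mu X dt + sigma X dB with X_0 = x_0, apply Itô to Y = log X: dY = (mu - sigma^2/2) dt + sigma dB, so Y_t = log(x_0) + (mu - sigma^2/2) t + sigma B_t and hence X_t = x_0 * exp((mu - sigma^2/2) t + sigma B_t).
With mu = 1/4, sigma = 9/5, x_0 = 5/4, this gives:
  X_t = 5/4 * exp((-137/100) * t + (9/5) * B_t).
Since sigma*B_t ~ Normal(0, sigma^2 t), E[exp(sigma*B_t)] = exp(sigma^2 t / 2); so E[X_t] = x_0 * exp((mu - sigma^2/2) t) * exp(sigma^2 t / 2) = x_0 * exp(mu t) = 5*exp(t/4)/4.
Var(X_t) = E[X_t^2] - (E[X_t])^2 = x_0^2 * exp(2 mu t) * (exp(sigma^2 t) - 1) = 25*(exp(81*t/25) - 1)*exp(t/2)/16.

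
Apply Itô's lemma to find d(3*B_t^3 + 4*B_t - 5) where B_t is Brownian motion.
d(3*B_t^3 + 4*B_t - 5) = (9*B_t) dt + (9*B_t^2 + 4) dB_t

Itô's formula for f(B_t) gives d f(B_t) = f'(B_t) dB_t + (1/2) f''(B_t) dt. Compute derivatives of f(x) = 3*x^3 + 4*x - 5:
  f'(x)  = 9*x^2 + 4
  f''(x) = 18*x
Substitute x = B_t and multiply the f'' term by 1/2:
  drift     = (1/2) * (18*x) evaluated at B_t = 9*B_t
  diffusion = (9*x^2 + 4) evaluated at B_t = 9*B_t^2 + 4
Therefore d(3*B_t^3 + 4*B_t - 5) = (9*B_t) dt + (9*B_t^2 + 4) dB_t.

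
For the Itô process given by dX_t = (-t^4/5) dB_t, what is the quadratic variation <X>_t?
<X>_t = t^9/225

For an Itô process dX_t = a(t) dt + b(t) dB_t, the quadratic variation is <X>_t = int_0^t b(s)^2 ds (the drift term does not contribute). Here b(s) = -s^4/5, so
  b(s)^2 = s^8/25.
Integrating from 0 to t:
  <X>_t = int_0^t (s^8/25) ds = t^9/225.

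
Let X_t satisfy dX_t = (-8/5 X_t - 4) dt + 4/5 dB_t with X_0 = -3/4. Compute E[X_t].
E[X_t] = -5/2 + 7*exp(-8*t/5)/4

Taking expectations and using E[dB_t] = 0, the mean m(t) = E[X_t] satisfies the ODE m'(t) = a m(t) + b with m(0) = x_0. With a = -8/5, b = -4, x_0 = -3/4, the solution is
  m(t) = x_0 * exp(a t) + (b/a) * (exp(a t) - 1)
       = (-3/4) * exp((-8/5) t) + ((-4)/(-8/5)) * (exp((-8/5) t) - 1)
       = -5/2 + 7*exp(-8*t/5)/4.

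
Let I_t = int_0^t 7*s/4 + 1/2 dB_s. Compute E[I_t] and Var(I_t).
E[I_t] = 0; Var(I_t) = t*(49*t^2 + 42*t + 12)/48

The Itô integral of a deterministic integrand f(s) has mean 0 because each increment f(s) * (B_{s+ds} - B_s) has mean 0. By the Itô isometry:
  Var( int_0^t f(s) dB_s ) = E[ (int_0^t f(s) dB_s)^2 ] = int_0^t f(s)^2 ds.
Here f(s) = 7*s/4 + 1/2, so f(s)^2 = (7*s + 2)^2/16. Integrate:
  int_0^t ((7*s + 2)^2/16) ds = t*(49*t^2 + 42*t + 12)/48.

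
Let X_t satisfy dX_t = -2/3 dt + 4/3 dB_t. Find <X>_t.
<X>_t = 16*t/9

For an Itô process dX_t = a(t) dt + b(t) dB_t, the quadratic variation is <X>_t = int_0^t b(s)^2 ds (the drift term does not contribute). Here b(s) = 4/3, so
  b(s)^2 = 16/9.
Integrating from 0 to t:
  <X>_t = int_0^t (16/9) ds = 16*t/9.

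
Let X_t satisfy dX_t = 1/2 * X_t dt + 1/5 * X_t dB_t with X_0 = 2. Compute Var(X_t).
Var(X_t) = 4*(exp(t/25) - 1)*exp(t)

For GBM dX = mu X dt + sigma X dB with X_0 = x_0, apply Itô to Y = log X: dY = (mu - sigma^2/2) dt + sigma dB, so Y_t = log(x_0) + (mu - sigma^2/2) t + sigma B_t and hence X_t = x_0 * exp((mu - sigma^2/2) t + sigma B_t).
With mu = 1/2, sigma = 1/5, x_0 = 2, this gives:
  X_t = 2 * exp((12/25) * t + (1/5) * B_t).
Since sigma*B_t ~ Normal(0, sigma^2 t), E[exp(sigma*B_t)] = exp(sigma^2 t / 2); so E[X_t] = x_0 * exp((mu - sigma^2/2) t) * exp(sigma^2 t / 2) = x_0 * exp(mu t) = 2*exp(t/2).
Var(X_t) = E[X_t^2] - (E[X_t])^2 = x_0^2 * exp(2 mu t) * (exp(sigma^2 t) - 1) = 4*(exp(t/25) - 1)*exp(t).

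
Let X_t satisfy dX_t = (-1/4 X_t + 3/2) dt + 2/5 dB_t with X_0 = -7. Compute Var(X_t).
Var(X_t) = 8/25 - 8*exp(-t/2)/25

The variance V(t) = Var(X_t) satisfies V'(t) = 2 a V(t) + c^2 with V(0) = 0 (drift coefficient is linear in X, diffusion is constant). With a = -1/4, c = 2/5, the solution is
  V(t) = (c^2 / (2 a)) * (exp(2 a t) - 1)
       = ((2/5)^2 / (2*(-1/4))) * (exp((-1/2) t) - 1)
       = 8/25 - 8*exp(-t/2)/25.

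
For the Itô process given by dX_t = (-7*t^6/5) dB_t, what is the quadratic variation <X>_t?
<X>_t = 49*t^13/325

For an Itô process dX_t = a(t) dt + b(t) dB_t, the quadratic variation is <X>_t = int_0^t b(s)^2 ds (the drift term does not contribute). Here b(s) = -7*s^6/5, so
  b(s)^2 = 49*s^12/25.
Integrating from 0 to t:
  <X>_t = int_0^t (49*s^12/25) ds = 49*t^13/325.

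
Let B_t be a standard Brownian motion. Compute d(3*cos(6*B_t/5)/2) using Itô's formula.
d(3*cos(6*B_t/5)/2) = (-27*cos(6*B_t/5)/25) dt + (-9*sin(6*B_t/5)/5) dB_t

Itô's formula for f(B_t) gives d f(B_t) = f'(B_t) dB_t + (1/2) f''(B_t) dt. Compute derivatives of f(x) = 3*cos(6*x/5)/2:
  f'(x)  = -9*sin(6*x/5)/5
  f''(x) = -54*cos(6*x/5)/25
Substitute x = B_t and multiply the f'' term by 1/2:
  drift     = (1/2) * (-54*cos(6*x/5)/25) evaluated at B_t = -27*cos(6*B_t/5)/25
  diffusion = (-9*sin(6*x/5)/5) evaluated at B_t = -9*sin(6*B_t/5)/5
Therefore d(3*cos(6*B_t/5)/2) = (-27*cos(6*B_t/5)/25) dt + (-9*sin(6*B_t/5)/5) dB_t.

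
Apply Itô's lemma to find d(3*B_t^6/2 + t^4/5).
d(3*B_t^6/2 + t^4/5) = (45*B_t^4/2 + 4*t^3/5) dt + (9*B_t^5) dB_t

Itô's formula for f(t, x): d f(t, B_t) = (f_t + (1/2) f_xx) dt + f_x dB_t. Compute partials of f(t, x) = t^4/5 + 3*x^6/2:
  f_t(t,x)  = 4*t^3/5
  f_x(t,x)  = 9*x^5
  f_xx(t,x) = 45*x^4
Assemble drift = f_t + (1/2) f_xx = 4*t^3/5 + 45*x^4/2 and diffusion = f_x = 9*x^5. Substituting x = B_t:
  d(3*B_t^6/2 + t^4/5) = (45*B_t^4/2 + 4*t^3/5) dt + (9*B_t^5) dB_t.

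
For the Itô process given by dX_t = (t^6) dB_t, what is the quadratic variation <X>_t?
<X>_t = t^13/13

For an Itô process dX_t = a(t) dt + b(t) dB_t, the quadratic variation is <X>_t = int_0^t b(s)^2 ds (the drift term does not contribute). Here b(s) = s^6, so
  b(s)^2 = s^12.
Integrating from 0 to t:
  <X>_t = int_0^t (s^12) ds = t^13/13.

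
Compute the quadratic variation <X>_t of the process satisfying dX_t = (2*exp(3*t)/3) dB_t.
<X>_t = 2*exp(6*t)/27 - 2/27

For an Itô process dX_t = a(t) dt + b(t) dB_t, the quadratic variation is <X>_t = int_0^t b(s)^2 ds (the drift term does not contribute). Here b(s) = 2*exp(3*s)/3, so
  b(s)^2 = 4*exp(6*s)/9.
Integrating from 0 to t:
  <X>_t = int_0^t (4*exp(6*s)/9) ds = 2*exp(6*t)/27 - 2/27.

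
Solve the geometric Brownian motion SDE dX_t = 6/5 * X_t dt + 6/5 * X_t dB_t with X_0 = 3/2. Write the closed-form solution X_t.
X_t = 3/2 * exp((12/25) * t + (6/5) * B_t)

For GBM dX = mu X dt + sigma X dB with X_0 = x_0, apply Itô to Y = log X: dY = (mu - sigma^2/2) dt + sigma dB, so Y_t = log(x_0) + (mu - sigma^2/2) t + sigma B_t and hence X_t = x_0 * exp((mu - sigma^2/2) t + sigma B_t).
With mu = 6/5, sigma = 6/5, x_0 = 3/2, this gives:
  X_t = 3/2 * exp((12/25) * t + (6/5) * B_t).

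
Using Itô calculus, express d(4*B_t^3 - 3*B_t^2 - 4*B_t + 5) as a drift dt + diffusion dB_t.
d(4*B_t^3 - 3*B_t^2 - 4*B_t + 5) = (12*B_t - 3) dt + (12*B_t^2 - 6*B_t - 4) dB_t

Itô's formula for f(B_t) gives d f(B_t) = f'(B_t) dB_t + (1/2) f''(B_t) dt. Compute derivatives of f(x) = 4*x^3 - 3*x^2 - 4*x + 5:
  f'(x)  = 12*x^2 - 6*x - 4
  f''(x) = 24*x - 6
Substitute x = B_t and multiply the f'' term by 1/2:
  drift     = (1/2) * (24*x - 6) evaluated at B_t = 12*B_t - 3
  diffusion = (12*x^2 - 6*x - 4) evaluated at B_t = 12*B_t^2 - 6*B_t - 4
Therefore d(4*B_t^3 - 3*B_t^2 - 4*B_t + 5) = (12*B_t - 3) dt + (12*B_t^2 - 6*B_t - 4) dB_t.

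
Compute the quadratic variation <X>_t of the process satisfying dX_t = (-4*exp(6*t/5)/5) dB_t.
<X>_t = 4*exp(12*t/5)/15 - 4/15

For an Itô process dX_t = a(t) dt + b(t) dB_t, the quadratic variation is <X>_t = int_0^t b(s)^2 ds (the drift term does not contribute). Here b(s) = -4*exp(6*s/5)/5, so
  b(s)^2 = 16*exp(12*s/5)/25.
Integrating from 0 to t:
  <X>_t = int_0^t (16*exp(12*s/5)/25) ds = 4*exp(12*t/5)/15 - 4/15.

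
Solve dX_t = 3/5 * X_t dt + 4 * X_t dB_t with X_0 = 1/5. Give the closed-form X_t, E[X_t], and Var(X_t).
X_t = 1/5 * exp((-37/5) t + (4) B_t); E[X_t] = exp(3*t/5)/5; Var(X_t) = (exp(16*t) - 1)*exp(6*t/5)/25

For GBM dX = mu X dt + sigma X dB with X_0 = x_0, apply Itô to Y = log X: dY = (mu - sigma^2/2) dt + sigma dB, so Y_t = log(x_0) + (mu - sigma^2/2) t + sigma B_t and hence X_t = x_0 * exp((mu - sigma^2/2) t + sigma B_t).
With mu = 3/5, sigma = 4, x_0 = 1/5, this gives:
  X_t = 1/5 * exp((-37/5) * t + (4) * B_t).
Since sigma*B_t ~ Normal(0, sigma^2 t), E[exp(sigma*B_t)] = exp(sigma^2 t / 2); so E[X_t] = x_0 * exp((mu - sigma^2/2) t) * exp(sigma^2 t / 2) = x_0 * exp(mu t) = exp(3*t/5)/5.
Var(X_t) = E[X_t^2] - (E[X_t])^2 = x_0^2 * exp(2 mu t) * (exp(sigma^2 t) - 1) = (exp(16*t) - 1)*exp(6*t/5)/25.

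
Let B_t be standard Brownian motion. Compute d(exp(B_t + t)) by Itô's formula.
d(exp(B_t + t)) = (3*exp(B_t + t)/2) dt + (exp(B_t + t)) dB_t

Itô's formula for f(t, x): d f(t, B_t) = (f_t + (1/2) f_xx) dt + f_x dB_t. Compute partials of f(t, x) = exp(t + x):
  f_t(t,x)  = exp(t + x)
  f_x(t,x)  = exp(t + x)
  f_xx(t,x) = exp(t + x)
Assemble drift = f_t + (1/2) f_xx = 3*exp(t + x)/2 and diffusion = f_x = exp(t + x). Substituting x = B_t:
  d(exp(B_t + t)) = (3*exp(B_t + t)/2) dt + (exp(B_t + t)) dB_t.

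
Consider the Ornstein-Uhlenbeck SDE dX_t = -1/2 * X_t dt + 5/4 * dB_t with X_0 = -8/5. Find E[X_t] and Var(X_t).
E[X_t] = -8*exp(-t/2)/5; Var(X_t) = 25/16 - 25*exp(-t)/16

The OU SDE dX = -theta X dt + sigma dB admits the integrating factor exp(theta t): d(exp(theta t) X_t) = sigma exp(theta t) dB_t. Integrating from 0 to t:
  X_t = x_0 * exp(-theta t) + sigma * int_0^t exp(-theta (t-s)) dB_s.
The Itô integral has mean 0 and (by the Itô isometry) variance sigma^2 * int_0^t exp(-2 theta (t - s)) ds = sigma^2 * (1 - exp(-2 theta t)) / (2 theta).
With theta = 1/2, sigma = 5/4, x_0 = -8/5:
  E[X_t] = -8/5 * exp(-1/2 t) = -8*exp(-t/2)/5
  Var(X_t) = (5/4)^2 * (1 - exp(-2*1/2 t)) / (2 * 1/2) = 25/16 - 25*exp(-t)/16.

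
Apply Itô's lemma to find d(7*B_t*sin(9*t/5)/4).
d(7*B_t*sin(9*t/5)/4) = (63*B_t*cos(9*t/5)/20) dt + (7*sin(9*t/5)/4) dB_t

Itô's formula for f(t, x): d f(t, B_t) = (f_t + (1/2) f_xx) dt + f_x dB_t. Compute partials of f(t, x) = 7*x*sin(9*t/5)/4:
  f_t(t,x)  = 63*x*cos(9*t/5)/20
  f_x(t,x)  = 7*sin(9*t/5)/4
  f_xx(t,x) = 0
Assemble drift = f_t + (1/2) f_xx = 63*x*cos(9*t/5)/20 and diffusion = f_x = 7*sin(9*t/5)/4. Substituting x = B_t:
  d(7*B_t*sin(9*t/5)/4) = (63*B_t*cos(9*t/5)/20) dt + (7*sin(9*t/5)/4) dB_t.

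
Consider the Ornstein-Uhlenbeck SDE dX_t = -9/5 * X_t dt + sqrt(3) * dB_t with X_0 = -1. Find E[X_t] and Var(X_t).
E[X_t] = -exp(-9*t/5); Var(X_t) = 5/6 - 5*exp(-18*t/5)/6

The OU SDE dX = -theta X dt + sigma dB admits the integrating factor exp(theta t): d(exp(theta t) X_t) = sigma exp(theta t) dB_t. Integrating from 0 to t:
  X_t = x_0 * exp(-theta t) + sigma * int_0^t exp(-theta (t-s)) dB_s.
The Itô integral has mean 0 and (by the Itô isometry) variance sigma^2 * int_0^t exp(-2 theta (t - s)) ds = sigma^2 * (1 - exp(-2 theta t)) / (2 theta).
With theta = 9/5, sigma = sqrt(3), x_0 = -1:
  E[X_t] = -1 * exp(-9/5 t) = -exp(-9*t/5)
  Var(X_t) = (sqrt(3))^2 * (1 - exp(-2*9/5 t)) / (2 * 9/5) = 5/6 - 5*exp(-18*t/5)/6.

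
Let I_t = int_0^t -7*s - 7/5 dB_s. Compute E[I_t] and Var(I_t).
E[I_t] = 0; Var(I_t) = 49*t*(25*t^2 + 15*t + 3)/75

The Itô integral of a deterministic integrand f(s) has mean 0 because each increment f(s) * (B_{s+ds} - B_s) has mean 0. By the Itô isometry:
  Var( int_0^t f(s) dB_s ) = E[ (int_0^t f(s) dB_s)^2 ] = int_0^t f(s)^2 ds.
Here f(s) = -7*s - 7/5, so f(s)^2 = 49*(5*s + 1)^2/25. Integrate:
  int_0^t (49*(5*s + 1)^2/25) ds = 49*t*(25*t^2 + 15*t + 3)/75.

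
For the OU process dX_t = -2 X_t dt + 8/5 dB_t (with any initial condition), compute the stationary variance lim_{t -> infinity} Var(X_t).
lim Var(X_t) = 16/25

The OU SDE dX = -theta X dt + sigma dB admits the integrating factor exp(theta t): d(exp(theta t) X_t) = sigma exp(theta t) dB_t. Integrating from 0 to t gives X_t = x_0 * exp(-theta t) + sigma * int_0^t exp(-theta (t-s)) dB_s for any initial x_0. The Itô integral has variance (by the Itô isometry) sigma^2 * int_0^t exp(-2 theta (t - s)) ds = sigma^2 * (1 - exp(-2 theta t)) / (2 theta), independent of x_0.
With theta = 2, sigma = 8/5:
  Var(X_t) = (8/5)^2 * (1 - exp(-2*2 t)) / (2 * 2) = 16/25 - 16*exp(-4*t)/25.
As t -> infinity, exp(-2*2 t) -> 0, so the stationary variance is sigma^2 / (2 theta) = 16/25.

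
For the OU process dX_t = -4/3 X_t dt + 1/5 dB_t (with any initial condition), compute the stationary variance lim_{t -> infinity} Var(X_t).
lim Var(X_t) = 3/200

The OU SDE dX = -theta X dt + sigma dB admits the integrating factor exp(theta t): d(exp(theta t) X_t) = sigma exp(theta t) dB_t. Integrating from 0 to t gives X_t = x_0 * exp(-theta t) + sigma * int_0^t exp(-theta (t-s)) dB_s for any initial x_0. The Itô integral has variance (by the Itô isometry) sigma^2 * int_0^t exp(-2 theta (t - s)) ds = sigma^2 * (1 - exp(-2 theta t)) / (2 theta), independent of x_0.
With theta = 4/3, sigma = 1/5:
  Var(X_t) = (1/5)^2 * (1 - exp(-2*4/3 t)) / (2 * 4/3) = 3/200 - 3*exp(-8*t/3)/200.
As t -> infinity, exp(-2*4/3 t) -> 0, so the stationary variance is sigma^2 / (2 theta) = 3/200.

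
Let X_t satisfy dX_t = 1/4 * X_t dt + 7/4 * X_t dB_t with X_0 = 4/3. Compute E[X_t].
E[X_t] = 4*exp(t/4)/3

For GBM dX = mu X dt + sigma X dB with X_0 = x_0, apply Itô to Y = log X: dY = (mu - sigma^2/2) dt + sigma dB, so Y_t = log(x_0) + (mu - sigma^2/2) t + sigma B_t and hence X_t = x_0 * exp((mu - sigma^2/2) t + sigma B_t).
With mu = 1/4, sigma = 7/4, x_0 = 4/3, this gives:
  X_t = 4/3 * exp((-41/32) * t + (7/4) * B_t).
Since sigma*B_t ~ Normal(0, sigma^2 t), E[exp(sigma*B_t)] = exp(sigma^2 t / 2); so E[X_t] = x_0 * exp((mu - sigma^2/2) t) * exp(sigma^2 t / 2) = x_0 * exp(mu t) = 4*exp(t/4)/3.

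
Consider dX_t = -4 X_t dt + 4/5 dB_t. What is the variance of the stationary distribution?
lim Var(X_t) = 2/25

The OU SDE dX = -theta X dt + sigma dB admits the integrating factor exp(theta t): d(exp(theta t) X_t) = sigma exp(theta t) dB_t. Integrating from 0 to t gives X_t = x_0 * exp(-theta t) + sigma * int_0^t exp(-theta (t-s)) dB_s for any initial x_0. The Itô integral has variance (by the Itô isometry) sigma^2 * int_0^t exp(-2 theta (t - s)) ds = sigma^2 * (1 - exp(-2 theta t)) / (2 theta), independent of x_0.
With theta = 4, sigma = 4/5:
  Var(X_t) = (4/5)^2 * (1 - exp(-2*4 t)) / (2 * 4) = 2/25 - 2*exp(-8*t)/25.
As t -> infinity, exp(-2*4 t) -> 0, so the stationary variance is sigma^2 / (2 theta) = 2/25.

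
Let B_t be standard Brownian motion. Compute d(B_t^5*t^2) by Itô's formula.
d(B_t^5*t^2) = (2*B_t^3*t*(B_t^2 + 5*t)) dt + (5*B_t^4*t^2) dB_t

Itô's formula for f(t, x): d f(t, B_t) = (f_t + (1/2) f_xx) dt + f_x dB_t. Compute partials of f(t, x) = t^2*x^5:
  f_t(t,x)  = 2*t*x^5
  f_x(t,x)  = 5*t^2*x^4
  f_xx(t,x) = 20*t^2*x^3
Assemble drift = f_t + (1/2) f_xx = 2*t*x^3*(5*t + x^2) and diffusion = f_x = 5*t^2*x^4. Substituting x = B_t:
  d(B_t^5*t^2) = (2*B_t^3*t*(B_t^2 + 5*t)) dt + (5*B_t^4*t^2) dB_t.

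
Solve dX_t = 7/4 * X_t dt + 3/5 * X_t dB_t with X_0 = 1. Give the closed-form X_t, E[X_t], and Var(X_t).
X_t = 1 * exp((157/100) t + (3/5) B_t); E[X_t] = exp(7*t/4); Var(X_t) = exp(193*t/50) - exp(7*t/2)

For GBM dX = mu X dt + sigma X dB with X_0 = x_0, apply Itô to Y = log X: dY = (mu - sigma^2/2) dt + sigma dB, so Y_t = log(x_0) + (mu - sigma^2/2) t + sigma B_t and hence X_t = x_0 * exp((mu - sigma^2/2) t + sigma B_t).
With mu = 7/4, sigma = 3/5, x_0 = 1, this gives:
  X_t = 1 * exp((157/100) * t + (3/5) * B_t).
Since sigma*B_t ~ Normal(0, sigma^2 t), E[exp(sigma*B_t)] = exp(sigma^2 t / 2); so E[X_t] = x_0 * exp((mu - sigma^2/2) t) * exp(sigma^2 t / 2) = x_0 * exp(mu t) = exp(7*t/4).
Var(X_t) = E[X_t^2] - (E[X_t])^2 = x_0^2 * exp(2 mu t) * (exp(sigma^2 t) - 1) = exp(193*t/50) - exp(7*t/2).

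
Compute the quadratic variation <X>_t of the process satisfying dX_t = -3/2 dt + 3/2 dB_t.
<X>_t = 9*t/4

For an Itô process dX_t = a(t) dt + b(t) dB_t, the quadratic variation is <X>_t = int_0^t b(s)^2 ds (the drift term does not contribute). Here b(s) = 3/2, so
  b(s)^2 = 9/4.
Integrating from 0 to t:
  <X>_t = int_0^t (9/4) ds = 9*t/4.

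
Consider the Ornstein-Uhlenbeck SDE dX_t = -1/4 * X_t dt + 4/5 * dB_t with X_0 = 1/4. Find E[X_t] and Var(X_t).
E[X_t] = exp(-t/4)/4; Var(X_t) = 32/25 - 32*exp(-t/2)/25

The OU SDE dX = -theta X dt + sigma dB admits the integrating factor exp(theta t): d(exp(theta t) X_t) = sigma exp(theta t) dB_t. Integrating from 0 to t:
  X_t = x_0 * exp(-theta t) + sigma * int_0^t exp(-theta (t-s)) dB_s.
The Itô integral has mean 0 and (by the Itô isometry) variance sigma^2 * int_0^t exp(-2 theta (t - s)) ds = sigma^2 * (1 - exp(-2 theta t)) / (2 theta).
With theta = 1/4, sigma = 4/5, x_0 = 1/4:
  E[X_t] = 1/4 * exp(-1/4 t) = exp(-t/4)/4
  Var(X_t) = (4/5)^2 * (1 - exp(-2*1/4 t)) / (2 * 1/4) = 32/25 - 32*exp(-t/2)/25.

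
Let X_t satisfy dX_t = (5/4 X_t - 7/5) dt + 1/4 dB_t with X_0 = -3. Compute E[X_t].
E[X_t] = 28/25 - 103*exp(5*t/4)/25

Taking expectations and using E[dB_t] = 0, the mean m(t) = E[X_t] satisfies the ODE m'(t) = a m(t) + b with m(0) = x_0. With a = 5/4, b = -7/5, x_0 = -3, the solution is
  m(t) = x_0 * exp(a t) + (b/a) * (exp(a t) - 1)
       = (-3) * exp((5/4) t) + ((-7/5)/(5/4)) * (exp((5/4) t) - 1)
       = 28/25 - 103*exp(5*t/4)/25.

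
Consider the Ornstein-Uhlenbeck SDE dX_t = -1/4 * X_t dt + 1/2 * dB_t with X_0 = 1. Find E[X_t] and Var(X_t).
E[X_t] = exp(-t/4); Var(X_t) = 1/2 - exp(-t/2)/2

The OU SDE dX = -theta X dt + sigma dB admits the integrating factor exp(theta t): d(exp(theta t) X_t) = sigma exp(theta t) dB_t. Integrating from 0 to t:
  X_t = x_0 * exp(-theta t) + sigma * int_0^t exp(-theta (t-s)) dB_s.
The Itô integral has mean 0 and (by the Itô isometry) variance sigma^2 * int_0^t exp(-2 theta (t - s)) ds = sigma^2 * (1 - exp(-2 theta t)) / (2 theta).
With theta = 1/4, sigma = 1/2, x_0 = 1:
  E[X_t] = 1 * exp(-1/4 t) = exp(-t/4)
  Var(X_t) = (1/2)^2 * (1 - exp(-2*1/4 t)) / (2 * 1/4) = 1/2 - exp(-t/2)/2.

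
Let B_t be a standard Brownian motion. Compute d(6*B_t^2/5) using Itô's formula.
d(6*B_t^2/5) = (6/5) dt + (12*B_t/5) dB_t

Itô's formula for f(B_t) gives d f(B_t) = f'(B_t) dB_t + (1/2) f''(B_t) dt. Compute derivatives of f(x) = 6*x^2/5:
  f'(x)  = 12*x/5
  f''(x) = 12/5
Substitute x = B_t and multiply the f'' term by 1/2:
  drift     = (1/2) * (12/5) evaluated at B_t = 6/5
  diffusion = (12*x/5) evaluated at B_t = 12*B_t/5
Therefore d(6*B_t^2/5) = (6/5) dt + (12*B_t/5) dB_t.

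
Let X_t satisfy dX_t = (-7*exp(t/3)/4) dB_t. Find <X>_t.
<X>_t = 147*exp(2*t/3)/32 - 147/32

For an Itô process dX_t = a(t) dt + b(t) dB_t, the quadratic variation is <X>_t = int_0^t b(s)^2 ds (the drift term does not contribute). Here b(s) = -7*exp(s/3)/4, so
  b(s)^2 = 49*exp(2*s/3)/16.
Integrating from 0 to t:
  <X>_t = int_0^t (49*exp(2*s/3)/16) ds = 147*exp(2*t/3)/32 - 147/32.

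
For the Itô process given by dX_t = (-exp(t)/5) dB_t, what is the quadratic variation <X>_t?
<X>_t = exp(2*t)/50 - 1/50

For an Itô process dX_t = a(t) dt + b(t) dB_t, the quadratic variation is <X>_t = int_0^t b(s)^2 ds (the drift term does not contribute). Here b(s) = -exp(s)/5, so
  b(s)^2 = exp(2*s)/25.
Integrating from 0 to t:
  <X>_t = int_0^t (exp(2*s)/25) ds = exp(2*t)/50 - 1/50.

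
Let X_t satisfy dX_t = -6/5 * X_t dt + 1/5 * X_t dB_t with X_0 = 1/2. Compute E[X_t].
E[X_t] = exp(-6*t/5)/2

For GBM dX = mu X dt + sigma X dB with X_0 = x_0, apply Itô to Y = log X: dY = (mu - sigma^2/2) dt + sigma dB, so Y_t = log(x_0) + (mu - sigma^2/2) t + sigma B_t and hence X_t = x_0 * exp((mu - sigma^2/2) t + sigma B_t).
With mu = -6/5, sigma = 1/5, x_0 = 1/2, this gives:
  X_t = 1/2 * exp((-61/50) * t + (1/5) * B_t).
Since sigma*B_t ~ Normal(0, sigma^2 t), E[exp(sigma*B_t)] = exp(sigma^2 t / 2); so E[X_t] = x_0 * exp((mu - sigma^2/2) t) * exp(sigma^2 t / 2) = x_0 * exp(mu t) = exp(-6*t/5)/2.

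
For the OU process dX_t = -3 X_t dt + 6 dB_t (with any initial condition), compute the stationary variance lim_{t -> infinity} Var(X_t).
lim Var(X_t) = 6

The OU SDE dX = -theta X dt + sigma dB admits the integrating factor exp(theta t): d(exp(theta t) X_t) = sigma exp(theta t) dB_t. Integrating from 0 to t gives X_t = x_0 * exp(-theta t) + sigma * int_0^t exp(-theta (t-s)) dB_s for any initial x_0. The Itô integral has variance (by the Itô isometry) sigma^2 * int_0^t exp(-2 theta (t - s)) ds = sigma^2 * (1 - exp(-2 theta t)) / (2 theta), independent of x_0.
With theta = 3, sigma = 6:
  Var(X_t) = (6)^2 * (1 - exp(-2*3 t)) / (2 * 3) = 6 - 6*exp(-6*t).
As t -> infinity, exp(-2*3 t) -> 0, so the stationary variance is sigma^2 / (2 theta) = 6.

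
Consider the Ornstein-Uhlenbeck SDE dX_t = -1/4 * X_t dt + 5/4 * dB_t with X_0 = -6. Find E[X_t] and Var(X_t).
E[X_t] = -6*exp(-t/4); Var(X_t) = 25/8 - 25*exp(-t/2)/8

The OU SDE dX = -theta X dt + sigma dB admits the integrating factor exp(theta t): d(exp(theta t) X_t) = sigma exp(theta t) dB_t. Integrating from 0 to t:
  X_t = x_0 * exp(-theta t) + sigma * int_0^t exp(-theta (t-s)) dB_s.
The Itô integral has mean 0 and (by the Itô isometry) variance sigma^2 * int_0^t exp(-2 theta (t - s)) ds = sigma^2 * (1 - exp(-2 theta t)) / (2 theta).
With theta = 1/4, sigma = 5/4, x_0 = -6:
  E[X_t] = -6 * exp(-1/4 t) = -6*exp(-t/4)
  Var(X_t) = (5/4)^2 * (1 - exp(-2*1/4 t)) / (2 * 1/4) = 25/8 - 25*exp(-t/2)/8.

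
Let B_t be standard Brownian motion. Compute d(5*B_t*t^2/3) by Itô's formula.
d(5*B_t*t^2/3) = (10*B_t*t/3) dt + (5*t^2/3) dB_t

Itô's formula for f(t, x): d f(t, B_t) = (f_t + (1/2) f_xx) dt + f_x dB_t. Compute partials of f(t, x) = 5*t^2*x/3:
  f_t(t,x)  = 10*t*x/3
  f_x(t,x)  = 5*t^2/3
  f_xx(t,x) = 0
Assemble drift = f_t + (1/2) f_xx = 10*t*x/3 and diffusion = f_x = 5*t^2/3. Substituting x = B_t:
  d(5*B_t*t^2/3) = (10*B_t*t/3) dt + (5*t^2/3) dB_t.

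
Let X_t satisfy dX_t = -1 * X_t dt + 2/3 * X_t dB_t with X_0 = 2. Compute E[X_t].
E[X_t] = 2*exp(-t)

For GBM dX = mu X dt + sigma X dB with X_0 = x_0, apply Itô to Y = log X: dY = (mu - sigma^2/2) dt + sigma dB, so Y_t = log(x_0) + (mu - sigma^2/2) t + sigma B_t and hence X_t = x_0 * exp((mu - sigma^2/2) t + sigma B_t).
With mu = -1, sigma = 2/3, x_0 = 2, this gives:
  X_t = 2 * exp((-11/9) * t + (2/3) * B_t).
Since sigma*B_t ~ Normal(0, sigma^2 t), E[exp(sigma*B_t)] = exp(sigma^2 t / 2); so E[X_t] = x_0 * exp((mu - sigma^2/2) t) * exp(sigma^2 t / 2) = x_0 * exp(mu t) = 2*exp(-t).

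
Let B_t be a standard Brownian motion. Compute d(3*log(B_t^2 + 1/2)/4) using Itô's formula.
d(3*log(B_t^2 + 1/2)/4) = (3*(1 - 2*B_t^2)/(2*(2*B_t^2 + 1)^2)) dt + (3*B_t/(2*B_t^2 + 1)) dB_t

Itô's formula for f(B_t) gives d f(B_t) = f'(B_t) dB_t + (1/2) f''(B_t) dt. Compute derivatives of f(x) = 3*log(x^2 + 1/2)/4:
  f'(x)  = 3*x/(2*x^2 + 1)
  f''(x) = 3*(1 - 2*x^2)/(2*x^2 + 1)^2
Substitute x = B_t and multiply the f'' term by 1/2:
  drift     = (1/2) * (3*(1 - 2*x^2)/(2*x^2 + 1)^2) evaluated at B_t = 3*(1 - 2*B_t^2)/(2*(2*B_t^2 + 1)^2)
  diffusion = (3*x/(2*x^2 + 1)) evaluated at B_t = 3*B_t/(2*B_t^2 + 1)
Therefore d(3*log(B_t^2 + 1/2)/4) = (3*(1 - 2*B_t^2)/(2*(2*B_t^2 + 1)^2)) dt + (3*B_t/(2*B_t^2 + 1)) dB_t.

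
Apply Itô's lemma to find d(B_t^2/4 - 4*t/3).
d(B_t^2/4 - 4*t/3) = (-13/12) dt + (B_t/2) dB_t

Itô's formula for f(t, x): d f(t, B_t) = (f_t + (1/2) f_xx) dt + f_x dB_t. Compute partials of f(t, x) = -4*t/3 + x^2/4:
  f_t(t,x)  = -4/3
  f_x(t,x)  = x/2
  f_xx(t,x) = 1/2
Assemble drift = f_t + (1/2) f_xx = -13/12 and diffusion = f_x = x/2. Substituting x = B_t:
  d(B_t^2/4 - 4*t/3) = (-13/12) dt + (B_t/2) dB_t.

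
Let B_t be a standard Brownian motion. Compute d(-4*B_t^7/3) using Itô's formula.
d(-4*B_t^7/3) = (-28*B_t^5) dt + (-28*B_t^6/3) dB_t

Itô's formula for f(B_t) gives d f(B_t) = f'(B_t) dB_t + (1/2) f''(B_t) dt. Compute derivatives of f(x) = -4*x^7/3:
  f'(x)  = -28*x^6/3
  f''(x) = -56*x^5
Substitute x = B_t and multiply the f'' term by 1/2:
  drift     = (1/2) * (-56*x^5) evaluated at B_t = -28*B_t^5
  diffusion = (-28*x^6/3) evaluated at B_t = -28*B_t^6/3
Therefore d(-4*B_t^7/3) = (-28*B_t^5) dt + (-28*B_t^6/3) dB_t.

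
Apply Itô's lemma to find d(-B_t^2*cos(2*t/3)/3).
d(-B_t^2*cos(2*t/3)/3) = (2*B_t^2*sin(2*t/3)/9 - cos(2*t/3)/3) dt + (-2*B_t*cos(2*t/3)/3) dB_t

Itô's formula for f(t, x): d f(t, B_t) = (f_t + (1/2) f_xx) dt + f_x dB_t. Compute partials of f(t, x) = -x^2*cos(2*t/3)/3:
  f_t(t,x)  = 2*x^2*sin(2*t/3)/9
  f_x(t,x)  = -2*x*cos(2*t/3)/3
  f_xx(t,x) = -2*cos(2*t/3)/3
Assemble drift = f_t + (1/2) f_xx = 2*x^2*sin(2*t/3)/9 - cos(2*t/3)/3 and diffusion = f_x = -2*x*cos(2*t/3)/3. Substituting x = B_t:
  d(-B_t^2*cos(2*t/3)/3) = (2*B_t^2*sin(2*t/3)/9 - cos(2*t/3)/3) dt + (-2*B_t*cos(2*t/3)/3) dB_t.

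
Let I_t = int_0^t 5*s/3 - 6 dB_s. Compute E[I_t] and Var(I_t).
E[I_t] = 0; Var(I_t) = t*(25*t^2 - 270*t + 972)/27

The Itô integral of a deterministic integrand f(s) has mean 0 because each increment f(s) * (B_{s+ds} - B_s) has mean 0. By the Itô isometry:
  Var( int_0^t f(s) dB_s ) = E[ (int_0^t f(s) dB_s)^2 ] = int_0^t f(s)^2 ds.
Here f(s) = 5*s/3 - 6, so f(s)^2 = (5*s - 18)^2/9. Integrate:
  int_0^t ((5*s - 18)^2/9) ds = t*(25*t^2 - 270*t + 972)/27.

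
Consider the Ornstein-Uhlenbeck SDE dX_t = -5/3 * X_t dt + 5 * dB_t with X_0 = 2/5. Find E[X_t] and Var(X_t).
E[X_t] = 2*exp(-5*t/3)/5; Var(X_t) = 15/2 - 15*exp(-10*t/3)/2

The OU SDE dX = -theta X dt + sigma dB admits the integrating factor exp(theta t): d(exp(theta t) X_t) = sigma exp(theta t) dB_t. Integrating from 0 to t:
  X_t = x_0 * exp(-theta t) + sigma * int_0^t exp(-theta (t-s)) dB_s.
The Itô integral has mean 0 and (by the Itô isometry) variance sigma^2 * int_0^t exp(-2 theta (t - s)) ds = sigma^2 * (1 - exp(-2 theta t)) / (2 theta).
With theta = 5/3, sigma = 5, x_0 = 2/5:
  E[X_t] = 2/5 * exp(-5/3 t) = 2*exp(-5*t/3)/5
  Var(X_t) = (5)^2 * (1 - exp(-2*5/3 t)) / (2 * 5/3) = 15/2 - 15*exp(-10*t/3)/2.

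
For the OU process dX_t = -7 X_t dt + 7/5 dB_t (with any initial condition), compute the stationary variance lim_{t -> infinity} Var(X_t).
lim Var(X_t) = 7/50

The OU SDE dX = -theta X dt + sigma dB admits the integrating factor exp(theta t): d(exp(theta t) X_t) = sigma exp(theta t) dB_t. Integrating from 0 to t gives X_t = x_0 * exp(-theta t) + sigma * int_0^t exp(-theta (t-s)) dB_s for any initial x_0. The Itô integral has variance (by the Itô isometry) sigma^2 * int_0^t exp(-2 theta (t - s)) ds = sigma^2 * (1 - exp(-2 theta t)) / (2 theta), independent of x_0.
With theta = 7, sigma = 7/5:
  Var(X_t) = (7/5)^2 * (1 - exp(-2*7 t)) / (2 * 7) = 7/50 - 7*exp(-14*t)/50.
As t -> infinity, exp(-2*7 t) -> 0, so the stationary variance is sigma^2 / (2 theta) = 7/50.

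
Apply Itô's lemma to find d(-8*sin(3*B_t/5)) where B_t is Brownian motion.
d(-8*sin(3*B_t/5)) = (36*sin(3*B_t/5)/25) dt + (-24*cos(3*B_t/5)/5) dB_t

Itô's formula for f(B_t) gives d f(B_t) = f'(B_t) dB_t + (1/2) f''(B_t) dt. Compute derivatives of f(x) = -8*sin(3*x/5):
  f'(x)  = -24*cos(3*x/5)/5
  f''(x) = 72*sin(3*x/5)/25
Substitute x = B_t and multiply the f'' term by 1/2:
  drift     = (1/2) * (72*sin(3*x/5)/25) evaluated at B_t = 36*sin(3*B_t/5)/25
  diffusion = (-24*cos(3*x/5)/5) evaluated at B_t = -24*cos(3*B_t/5)/5
Therefore d(-8*sin(3*B_t/5)) = (36*sin(3*B_t/5)/25) dt + (-24*cos(3*B_t/5)/5) dB_t.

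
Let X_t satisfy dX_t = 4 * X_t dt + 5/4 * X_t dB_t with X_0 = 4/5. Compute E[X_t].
E[X_t] = 4*exp(4*t)/5

For GBM dX = mu X dt + sigma X dB with X_0 = x_0, apply Itô to Y = log X: dY = (mu - sigma^2/2) dt + sigma dB, so Y_t = log(x_0) + (mu - sigma^2/2) t + sigma B_t and hence X_t = x_0 * exp((mu - sigma^2/2) t + sigma B_t).
With mu = 4, sigma = 5/4, x_0 = 4/5, this gives:
  X_t = 4/5 * exp((103/32) * t + (5/4) * B_t).
Since sigma*B_t ~ Normal(0, sigma^2 t), E[exp(sigma*B_t)] = exp(sigma^2 t / 2); so E[X_t] = x_0 * exp((mu - sigma^2/2) t) * exp(sigma^2 t / 2) = x_0 * exp(mu t) = 4*exp(4*t)/5.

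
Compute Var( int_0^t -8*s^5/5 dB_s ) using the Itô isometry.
Var = 64*t^11/275

The Itô integral of a deterministic integrand f(s) has mean 0 because each increment f(s) * (B_{s+ds} - B_s) has mean 0. By the Itô isometry:
  Var( int_0^t f(s) dB_s ) = E[ (int_0^t f(s) dB_s)^2 ] = int_0^t f(s)^2 ds.
Here f(s) = -8*s^5/5, so f(s)^2 = 64*s^10/25. Integrate:
  int_0^t (64*s^10/25) ds = 64*t^11/275.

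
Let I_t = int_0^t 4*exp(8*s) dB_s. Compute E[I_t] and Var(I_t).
E[I_t] = 0; Var(I_t) = exp(16*t) - 1

The Itô integral of a deterministic integrand f(s) has mean 0 because each increment f(s) * (B_{s+ds} - B_s) has mean 0. By the Itô isometry:
  Var( int_0^t f(s) dB_s ) = E[ (int_0^t f(s) dB_s)^2 ] = int_0^t f(s)^2 ds.
Here f(s) = 4*exp(8*s), so f(s)^2 = 16*exp(16*s). Integrate:
  int_0^t (16*exp(16*s)) ds = exp(16*t) - 1.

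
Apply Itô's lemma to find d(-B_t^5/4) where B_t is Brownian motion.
d(-B_t^5/4) = (-5*B_t^3/2) dt + (-5*B_t^4/4) dB_t

Itô's formula for f(B_t) gives d f(B_t) = f'(B_t) dB_t + (1/2) f''(B_t) dt. Compute derivatives of f(x) = -x^5/4:
  f'(x)  = -5*x^4/4
  f''(x) = -5*x^3
Substitute x = B_t and multiply the f'' term by 1/2:
  drift     = (1/2) * (-5*x^3) evaluated at B_t = -5*B_t^3/2
  diffusion = (-5*x^4/4) evaluated at B_t = -5*B_t^4/4
Therefore d(-B_t^5/4) = (-5*B_t^3/2) dt + (-5*B_t^4/4) dB_t.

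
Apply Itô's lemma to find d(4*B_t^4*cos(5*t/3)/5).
d(4*B_t^4*cos(5*t/3)/5) = (4*B_t^2*(-5*B_t^2*sin(5*t/3) + 18*cos(5*t/3))/15) dt + (16*B_t^3*cos(5*t/3)/5) dB_t

Itô's formula for f(t, x): d f(t, B_t) = (f_t + (1/2) f_xx) dt + f_x dB_t. Compute partials of f(t, x) = 4*x^4*cos(5*t/3)/5:
  f_t(t,x)  = -4*x^4*sin(5*t/3)/3
  f_x(t,x)  = 16*x^3*cos(5*t/3)/5
  f_xx(t,x) = 48*x^2*cos(5*t/3)/5
Assemble drift = f_t + (1/2) f_xx = 4*x^2*(-5*x^2*sin(5*t/3) + 18*cos(5*t/3))/15 and diffusion = f_x = 16*x^3*cos(5*t/3)/5. Substituting x = B_t:
  d(4*B_t^4*cos(5*t/3)/5) = (4*B_t^2*(-5*B_t^2*sin(5*t/3) + 18*cos(5*t/3))/15) dt + (16*B_t^3*cos(5*t/3)/5) dB_t.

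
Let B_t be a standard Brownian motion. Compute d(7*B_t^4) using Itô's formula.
d(7*B_t^4) = (42*B_t^2) dt + (28*B_t^3) dB_t

Itô's formula for f(B_t) gives d f(B_t) = f'(B_t) dB_t + (1/2) f''(B_t) dt. Compute derivatives of f(x) = 7*x^4:
  f'(x)  = 28*x^3
  f''(x) = 84*x^2
Substitute x = B_t and multiply the f'' term by 1/2:
  drift     = (1/2) * (84*x^2) evaluated at B_t = 42*B_t^2
  diffusion = (28*x^3) evaluated at B_t = 28*B_t^3
Therefore d(7*B_t^4) = (42*B_t^2) dt + (28*B_t^3) dB_t.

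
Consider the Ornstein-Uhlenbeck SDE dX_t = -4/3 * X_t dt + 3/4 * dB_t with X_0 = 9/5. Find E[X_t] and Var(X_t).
E[X_t] = 9*exp(-4*t/3)/5; Var(X_t) = 27/128 - 27*exp(-8*t/3)/128

The OU SDE dX = -theta X dt + sigma dB admits the integrating factor exp(theta t): d(exp(theta t) X_t) = sigma exp(theta t) dB_t. Integrating from 0 to t:
  X_t = x_0 * exp(-theta t) + sigma * int_0^t exp(-theta (t-s)) dB_s.
The Itô integral has mean 0 and (by the Itô isometry) variance sigma^2 * int_0^t exp(-2 theta (t - s)) ds = sigma^2 * (1 - exp(-2 theta t)) / (2 theta).
With theta = 4/3, sigma = 3/4, x_0 = 9/5:
  E[X_t] = 9/5 * exp(-4/3 t) = 9*exp(-4*t/3)/5
  Var(X_t) = (3/4)^2 * (1 - exp(-2*4/3 t)) / (2 * 4/3) = 27/128 - 27*exp(-8*t/3)/128.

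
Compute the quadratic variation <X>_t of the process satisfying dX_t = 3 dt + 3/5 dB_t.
<X>_t = 9*t/25

For an Itô process dX_t = a(t) dt + b(t) dB_t, the quadratic variation is <X>_t = int_0^t b(s)^2 ds (the drift term does not contribute). Here b(s) = 3/5, so
  b(s)^2 = 9/25.
Integrating from 0 to t:
  <X>_t = int_0^t (9/25) ds = 9*t/25.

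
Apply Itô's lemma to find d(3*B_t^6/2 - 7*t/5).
d(3*B_t^6/2 - 7*t/5) = (45*B_t^4/2 - 7/5) dt + (9*B_t^5) dB_t

Itô's formula for f(t, x): d f(t, B_t) = (f_t + (1/2) f_xx) dt + f_x dB_t. Compute partials of f(t, x) = -7*t/5 + 3*x^6/2:
  f_t(t,x)  = -7/5
  f_x(t,x)  = 9*x^5
  f_xx(t,x) = 45*x^4
Assemble drift = f_t + (1/2) f_xx = 45*x^4/2 - 7/5 and diffusion = f_x = 9*x^5. Substituting x = B_t:
  d(3*B_t^6/2 - 7*t/5) = (45*B_t^4/2 - 7/5) dt + (9*B_t^5) dB_t.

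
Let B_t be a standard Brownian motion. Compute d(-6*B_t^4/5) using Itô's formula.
d(-6*B_t^4/5) = (-36*B_t^2/5) dt + (-24*B_t^3/5) dB_t

Itô's formula for f(B_t) gives d f(B_t) = f'(B_t) dB_t + (1/2) f''(B_t) dt. Compute derivatives of f(x) = -6*x^4/5:
  f'(x)  = -24*x^3/5
  f''(x) = -72*x^2/5
Substitute x = B_t and multiply the f'' term by 1/2:
  drift     = (1/2) * (-72*x^2/5) evaluated at B_t = -36*B_t^2/5
  diffusion = (-24*x^3/5) evaluated at B_t = -24*B_t^3/5
Therefore d(-6*B_t^4/5) = (-36*B_t^2/5) dt + (-24*B_t^3/5) dB_t.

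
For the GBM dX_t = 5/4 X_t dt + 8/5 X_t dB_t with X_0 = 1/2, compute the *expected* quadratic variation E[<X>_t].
E[<X>_t] = 32*exp(253*t/50)/253 - 32/253

<X>_t = int_0^t ((8/5) * X_s)^2 ds. Taking expectation inside the integral: E[<X>_t] = (8/5)^2 * int_0^t E[X_s^2] ds. For GBM, E[X_s^2] = x_0^2 * exp((2 mu + sigma^2) s). Integrating:
  E[<X>_t] = (8/5)^2 * (1/2)^2 * (exp((2*(5/4) + (8/5)^2) t) - 1) / (2*(5/4) + (8/5)^2)
           = (8/5)^2 * (1/2)^2 * (exp((253/50) t) - 1) / (253/50) = 32*exp(253*t/50)/253 - 32/253.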